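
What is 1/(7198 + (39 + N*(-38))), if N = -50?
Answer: 1/9137 ≈ 0.00010945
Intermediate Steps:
1/(7198 + (39 + N*(-38))) = 1/(7198 + (39 - 50*(-38))) = 1/(7198 + (39 + 1900)) = 1/(7198 + 1939) = 1/9137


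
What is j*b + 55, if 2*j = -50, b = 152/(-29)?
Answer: 5395/29 ≈ 186.03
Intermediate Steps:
b = -152/29 (b = 152*(-1/29) = -152/29 ≈ -5.2414)
j = -25 (j = (1/2)*(-50) = -25)
j*b + 55 = -25*(-152/29) + 55 = 3800/29 + 55 = 5395/29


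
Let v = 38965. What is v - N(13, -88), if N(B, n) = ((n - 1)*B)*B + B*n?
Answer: 55150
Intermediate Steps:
N(B, n) = B*n + B²*(-1 + n) (N(B, n) = ((-1 + n)*B)*B + B*n = (B*(-1 + n))*B + B*n = B²*(-1 + n) + B*n = B*n + B²*(-1 + n))
v - N(13, -88) = 38965 - 13*(-88 - 1*13 + 13*(-88)) = 38965 - 13*(-88 - 13 - 1144) = 38965 - 13*(-1245) = 38965 - 1*(-16185) = 38965 + 16185 = 55150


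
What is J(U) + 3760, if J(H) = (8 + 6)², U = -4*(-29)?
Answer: 3956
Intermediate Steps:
U = 116
J(H) = 196 (J(H) = 14² = 196)
J(U) + 3760 = 196 + 3760 = 3956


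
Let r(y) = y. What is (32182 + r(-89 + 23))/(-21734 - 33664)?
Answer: -2294/3957 ≈ -0.57973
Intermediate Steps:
(32182 + r(-89 + 23))/(-21734 - 33664) = (32182 + (-89 + 23))/(-21734 - 33664) = (32182 - 66)/(-55398) = 32116*(-1/55398) = -2294/3957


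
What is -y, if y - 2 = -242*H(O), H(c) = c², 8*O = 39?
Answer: 183977/32 ≈ 5749.3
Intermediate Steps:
O = 39/8 (O = (⅛)*39 = 39/8 ≈ 4.8750)
y = -183977/32 (y = 2 - 242*(39/8)² = 2 - 242*1521/64 = 2 - 184041/32 = -183977/32 ≈ -5749.3)
-y = -1*(-183977/32) = 183977/32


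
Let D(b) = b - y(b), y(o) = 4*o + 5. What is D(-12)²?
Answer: 961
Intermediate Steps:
y(o) = 5 + 4*o
D(b) = -5 - 3*b (D(b) = b - (5 + 4*b) = b + (-5 - 4*b) = -5 - 3*b)
D(-12)² = (-5 - 3*(-12))² = (-5 + 36)² = 31² = 961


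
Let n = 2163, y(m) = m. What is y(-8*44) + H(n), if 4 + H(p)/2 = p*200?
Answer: 864840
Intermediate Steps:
H(p) = -8 + 400*p (H(p) = -8 + 2*(p*200) = -8 + 2*(200*p) = -8 + 400*p)
y(-8*44) + H(n) = -8*44 + (-8 + 400*2163) = -352 + (-8 + 865200) = -352 + 865192 = 864840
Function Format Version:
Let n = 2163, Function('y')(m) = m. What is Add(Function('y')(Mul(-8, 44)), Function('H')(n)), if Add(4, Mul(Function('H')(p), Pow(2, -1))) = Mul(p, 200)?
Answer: 864840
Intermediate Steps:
Function('H')(p) = Add(-8, Mul(400, p)) (Function('H')(p) = Add(-8, Mul(2, Mul(p, 200))) = Add(-8, Mul(2, Mul(200, p))) = Add(-8, Mul(400, p)))
Add(Function('y')(Mul(-8, 44)), Function('H')(n)) = Add(Mul(-8, 44), Add(-8, Mul(400, 2163))) = Add(-352, Add(-8, 865200)) = Add(-352, 865192) = 864840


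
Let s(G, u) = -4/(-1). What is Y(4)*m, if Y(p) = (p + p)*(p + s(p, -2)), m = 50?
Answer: 3200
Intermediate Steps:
s(G, u) = 4 (s(G, u) = -4*(-1) = 4)
Y(p) = 2*p*(4 + p) (Y(p) = (p + p)*(p + 4) = (2*p)*(4 + p) = 2*p*(4 + p))
Y(4)*m = (2*4*(4 + 4))*50 = (2*4*8)*50 = 64*50 = 3200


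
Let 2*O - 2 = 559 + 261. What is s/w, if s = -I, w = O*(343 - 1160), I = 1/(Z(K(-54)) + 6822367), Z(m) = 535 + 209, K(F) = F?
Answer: 1/2291111973357 ≈ 4.3647e-13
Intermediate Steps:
O = 411 (O = 1 + (559 + 261)/2 = 1 + (½)*820 = 1 + 410 = 411)
Z(m) = 744
I = 1/6823111 (I = 1/(744 + 6822367) = 1/6823111 ≈ 1.4656e-7)
w = -335787 (w = 411*(343 - 1160) = 411*(-817) = -335787)
s = -1/6823111 (s = -1*1/6823111 = -1/6823111 ≈ -1.4656e-7)
s/w = -1/6823111/(-335787) = -1/6823111*(-1/335787) = 1/2291111973357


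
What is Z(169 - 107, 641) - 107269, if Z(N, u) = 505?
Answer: -106764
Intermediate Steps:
Z(169 - 107, 641) - 107269 = 505 - 107269 = -106764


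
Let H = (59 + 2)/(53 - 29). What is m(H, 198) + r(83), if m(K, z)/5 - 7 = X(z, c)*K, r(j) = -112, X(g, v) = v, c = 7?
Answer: 287/24 ≈ 11.958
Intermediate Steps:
H = 61/24 ≈ 2.5417
m(K, z) = 35 + 35*K (m(K, z) = 35 + 5*(7*K) = 35 + 35*K)
m(H, 198) + r(83) = (35 + 35*(61/24)) - 112 = (35 + 2135/24) - 112 = 2975/24 - 112 = 287/24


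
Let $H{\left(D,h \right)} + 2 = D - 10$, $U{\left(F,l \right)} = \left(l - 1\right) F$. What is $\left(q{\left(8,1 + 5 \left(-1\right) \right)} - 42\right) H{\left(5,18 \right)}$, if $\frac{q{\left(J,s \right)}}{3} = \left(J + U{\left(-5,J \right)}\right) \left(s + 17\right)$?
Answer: $7665$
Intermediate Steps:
$U{\left(F,l \right)} = F \left(-1 + l\right)$ ($U{\left(F,l \right)} = \left(-1 + l\right) F = F \left(-1 + l\right)$)
$H{\left(D,h \right)} = -12 + D$ ($H{\left(D,h \right)} = -2 + \left(D - 10\right) = -2 + \left(-10 + D\right) = -12 + D$)
$q{\left(J,s \right)} = 3 \left(5 - 4 J\right) \left(17 + s\right)$ ($q{\left(J,s \right)} = 3 \left(J - 5 \left(-1 + J\right)\right) \left(s + 17\right) = 3 \left(J - \left(-5 + 5 J\right)\right) \left(17 + s\right) = 3 \left(5 - 4 J\right) \left(17 + s\right)$)
$\left(q{\left(8,1 + 5 \left(-1\right) \right)} - 42\right) H{\left(5,18 \right)} = \left(\left(255 - 1632 + 15 \left(1 + 5 \left(-1\right)\right) - 96 \left(1 + 5 \left(-1\right)\right)\right) - 42\right) \left(-12 + 5\right) = \left(\left(255 - 1632 + 15 \left(1 - 5\right) - 96 \left(1 - 5\right)\right) - 42\right) \left(-7\right) = \left(\left(255 - 1632 + 15 \left(-4\right) - 96 \left(-4\right)\right) - 42\right) \left(-7\right) = \left(\left(255 - 1632 - 60 + 384\right) - 42\right) \left(-7\right) = \left(-1053 - 42\right) \left(-7\right) = \left(-1095\right) \left(-7\right) = 7665$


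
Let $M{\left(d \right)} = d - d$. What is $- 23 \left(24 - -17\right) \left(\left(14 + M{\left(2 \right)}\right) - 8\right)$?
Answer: $-5658$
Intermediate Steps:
$M{\left(d \right)} = 0$
$- 23 \left(24 - -17\right) \left(\left(14 + M{\left(2 \right)}\right) - 8\right) = - 23 \left(24 - -17\right) \left(\left(14 + 0\right) - 8\right) = - 23 \left(24 + 17\right) \left(14 - 8\right) = \left(-23\right) 41 \cdot 6 = \left(-943\right) 6 = -5658$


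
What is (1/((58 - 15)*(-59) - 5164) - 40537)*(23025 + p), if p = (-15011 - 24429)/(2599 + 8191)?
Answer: -7754447557358578/8309379 ≈ -9.3322e+8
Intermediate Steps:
p = -3944/1079 (p = -39440/10790 = -39440*1/10790 = -3944/1079 ≈ -3.6552)
(1/((58 - 15)*(-59) - 5164) - 40537)*(23025 + p) = (1/((58 - 15)*(-59) - 5164) - 40537)*(23025 - 3944/1079) = (1/(43*(-59) - 5164) - 40537)*(24840031/1079) = (1/(-2537 - 5164) - 40537)*(24840031/1079) = (1/(-7701) - 40537)*(24840031/1079) = (-1/7701 - 40537)*(24840031/1079) = -312175438/7701*24840031/1079 = -7754447557358578/8309379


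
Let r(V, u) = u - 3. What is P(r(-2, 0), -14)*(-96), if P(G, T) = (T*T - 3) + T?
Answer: -17184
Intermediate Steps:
r(V, u) = -3 + u
P(G, T) = -3 + T + T² (P(G, T) = (T² - 3) + T = (-3 + T²) + T = -3 + T + T²)
P(r(-2, 0), -14)*(-96) = (-3 - 14 + (-14)²)*(-96) = (-3 - 14 + 196)*(-96) = 179*(-96) = -17184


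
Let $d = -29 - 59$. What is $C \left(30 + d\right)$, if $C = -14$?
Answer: $812$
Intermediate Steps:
$d = -88$ ($d = -29 - 59 = -88$)
$C \left(30 + d\right) = - 14 \left(30 - 88\right) = \left(-14\right) \left(-58\right) = 812$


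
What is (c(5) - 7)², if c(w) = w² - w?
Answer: 169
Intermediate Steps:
(c(5) - 7)² = (5*(-1 + 5) - 7)² = (5*4 - 7)² = (20 - 7)² = 13² = 169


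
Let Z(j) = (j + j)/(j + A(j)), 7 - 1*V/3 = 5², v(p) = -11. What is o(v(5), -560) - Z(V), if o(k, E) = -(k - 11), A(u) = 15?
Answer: 250/13 ≈ 19.231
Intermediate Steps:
o(k, E) = 11 - k (o(k, E) = -(-11 + k) = 11 - k)
V = -54 (V = 21 - 3*5² = 21 - 3*25 = 21 - 75 = -54)
Z(j) = 2*j/(15 + j) (Z(j) = (j + j)/(j + 15) = (2*j)/(15 + j) = 2*j/(15 + j))
o(v(5), -560) - Z(V) = (11 - 1*(-11)) - 2*(-54)/(15 - 54) = (11 + 11) - 2*(-54)/(-39) = 22 - 2*(-54)*(-1)/39 = 22 - 1*36/13 = 22 - 36/13 = 250/13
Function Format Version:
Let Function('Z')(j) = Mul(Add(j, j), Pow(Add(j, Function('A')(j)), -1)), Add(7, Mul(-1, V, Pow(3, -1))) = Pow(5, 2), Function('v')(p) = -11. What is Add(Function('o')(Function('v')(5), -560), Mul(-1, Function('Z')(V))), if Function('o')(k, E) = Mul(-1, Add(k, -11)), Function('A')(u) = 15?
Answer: Rational(250, 13) ≈ 19.231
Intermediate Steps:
Function('o')(k, E) = Add(11, Mul(-1, k)) (Function('o')(k, E) = Mul(-1, Add(-11, k)) = Add(11, Mul(-1, k)))
V = -54 (V = Add(21, Mul(-3, Pow(5, 2))) = Add(21, Mul(-3, 25)) = Add(21, -75) = -54)
Function('Z')(j) = Mul(2, j, Pow(Add(15, j), -1)) (Function('Z')(j) = Mul(Add(j, j), Pow(Add(j, 15), -1)) = Mul(Mul(2, j), Pow(Add(15, j), -1)) = Mul(2, j, Pow(Add(15, j), -1)))
Add(Function('o')(Function('v')(5), -560), Mul(-1, Function('Z')(V))) = Add(Add(11, Mul(-1, -11)), Mul(-1, Mul(2, -54, Pow(Add(15, -54), -1)))) = Add(Add(11, 11), Mul(-1, Mul(2, -54, Pow(-39, -1)))) = Add(22, Mul(-1, Mul(2, -54, Rational(-1, 39)))) = Add(22, Mul(-1, Rational(36, 13))) = Add(22, Rational(-36, 13)) = Rational(250, 13)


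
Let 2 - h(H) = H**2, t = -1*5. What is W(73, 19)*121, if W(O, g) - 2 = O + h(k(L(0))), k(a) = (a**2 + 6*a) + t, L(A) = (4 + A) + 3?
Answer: -885599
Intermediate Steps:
t = -5
L(A) = 7 + A
k(a) = -5 + a**2 + 6*a (k(a) = (a**2 + 6*a) - 5 = -5 + a**2 + 6*a)
h(H) = 2 - H**2
W(O, g) = -7392 + O (W(O, g) = 2 + (O + (2 - (-5 + (7 + 0)**2 + 6*(7 + 0))**2)) = 2 + (O + (2 - (-5 + 7**2 + 6*7)**2)) = 2 + (O + (2 - (-5 + 49 + 42)**2)) = 2 + (O + (2 - 1*86**2)) = 2 + (O + (2 - 1*7396)) = 2 + (O + (2 - 7396)) = 2 + (O - 7394) = 2 + (-7394 + O) = -7392 + O)
W(73, 19)*121 = (-7392 + 73)*121 = -7319*121 = -885599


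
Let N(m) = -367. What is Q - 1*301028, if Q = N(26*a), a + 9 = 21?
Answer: -301395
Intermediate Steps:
a = 12 (a = -9 + 21 = 12)
Q = -367
Q - 1*301028 = -367 - 1*301028 = -367 - 301028 = -301395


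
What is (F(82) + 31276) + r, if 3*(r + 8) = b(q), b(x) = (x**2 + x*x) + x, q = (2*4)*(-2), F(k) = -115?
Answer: 93955/3 ≈ 31318.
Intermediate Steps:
q = -16 (q = 8*(-2) = -16)
b(x) = x + 2*x**2 (b(x) = (x**2 + x**2) + x = 2*x**2 + x = x + 2*x**2)
r = 472/3 (r = -8 + (-16*(1 + 2*(-16)))/3 = -8 + (-16*(1 - 32))/3 = -8 + (-16*(-31))/3 = -8 + (1/3)*496 = -8 + 496/3 = 472/3 ≈ 157.33)
(F(82) + 31276) + r = (-115 + 31276) + 472/3 = 31161 + 472/3 = 93955/3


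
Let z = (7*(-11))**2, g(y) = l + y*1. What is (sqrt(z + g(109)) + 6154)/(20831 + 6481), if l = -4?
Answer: 3077/13656 + sqrt(6034)/27312 ≈ 0.22817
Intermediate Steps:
g(y) = -4 + y (g(y) = -4 + y*1 = -4 + y)
z = 5929 (z = (-77)**2 = 5929)
(sqrt(z + g(109)) + 6154)/(20831 + 6481) = (sqrt(5929 + (-4 + 109)) + 6154)/(20831 + 6481) = (sqrt(5929 + 105) + 6154)/27312 = (sqrt(6034) + 6154)*(1/27312) = (6154 + sqrt(6034))*(1/27312) = 3077/13656 + sqrt(6034)/27312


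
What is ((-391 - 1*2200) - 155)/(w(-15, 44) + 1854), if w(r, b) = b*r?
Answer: -1373/597 ≈ -2.2998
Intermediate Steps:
((-391 - 1*2200) - 155)/(w(-15, 44) + 1854) = ((-391 - 1*2200) - 155)/(44*(-15) + 1854) = ((-391 - 2200) - 155)/(-660 + 1854) = (-2591 - 155)/1194 = -2746*1/1194 = -1373/597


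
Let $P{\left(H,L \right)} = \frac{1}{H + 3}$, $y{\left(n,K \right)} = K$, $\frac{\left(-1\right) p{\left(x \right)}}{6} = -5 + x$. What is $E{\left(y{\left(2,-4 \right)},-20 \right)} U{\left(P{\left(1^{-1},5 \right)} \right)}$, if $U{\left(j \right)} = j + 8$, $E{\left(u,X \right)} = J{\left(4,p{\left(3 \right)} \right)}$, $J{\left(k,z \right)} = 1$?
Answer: $\frac{33}{4} \approx 8.25$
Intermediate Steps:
$p{\left(x \right)} = 30 - 6 x$ ($p{\left(x \right)} = - 6 \left(-5 + x\right) = 30 - 6 x$)
$E{\left(u,X \right)} = 1$
$P{\left(H,L \right)} = \frac{1}{3 + H}$
$U{\left(j \right)} = 8 + j$
$E{\left(y{\left(2,-4 \right)},-20 \right)} U{\left(P{\left(1^{-1},5 \right)} \right)} = 1 \left(8 + \frac{1}{3 + 1^{-1}}\right) = 1 \left(8 + \frac{1}{3 + 1}\right) = 1 \left(8 + \frac{1}{4}\right) = 1 \cdot \frac{33}{4} = \frac{33}{4}$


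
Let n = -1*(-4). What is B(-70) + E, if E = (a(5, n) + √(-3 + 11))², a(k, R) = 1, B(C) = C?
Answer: -61 + 4*√2 ≈ -55.343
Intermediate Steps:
n = 4
E = (1 + 2*√2)² (E = (1 + √(-3 + 11))² = (1 + √8)² = (1 + 2*√2)² ≈ 14.657)
B(-70) + E = -70 + (9 + 4*√2) = -61 + 4*√2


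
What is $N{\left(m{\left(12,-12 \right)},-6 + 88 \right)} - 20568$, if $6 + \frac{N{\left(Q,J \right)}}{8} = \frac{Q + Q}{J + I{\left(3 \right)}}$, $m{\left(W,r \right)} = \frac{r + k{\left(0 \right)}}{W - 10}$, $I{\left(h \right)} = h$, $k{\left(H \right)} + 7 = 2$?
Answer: $- \frac{103088}{5} \approx -20618.0$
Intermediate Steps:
$k{\left(H \right)} = -5$ ($k{\left(H \right)} = -7 + 2 = -5$)
$m{\left(W,r \right)} = \frac{-5 + r}{-10 + W}$ ($m{\left(W,r \right)} = \frac{r - 5}{W - 10} = \frac{-5 + r}{-10 + W}$)
$N{\left(Q,J \right)} = -48 + \frac{16 Q}{3 + J}$ ($N{\left(Q,J \right)} = -48 + 8 \frac{Q + Q}{J + 3} = -48 + 8 \frac{2 Q}{3 + J} = -48 + \frac{16 Q}{3 + J}$)
$N{\left(m{\left(12,-12 \right)},-6 + 88 \right)} - 20568 = \frac{16 \left(-9 + \frac{-5 - 12}{-10 + 12} - 3 \left(-6 + 88\right)\right)}{3 + \left(-6 + 88\right)} - 20568 = \frac{16 \left(-9 + \frac{1}{2} \left(-17\right) - 246\right)}{3 + 82} - 20568 = \frac{16 \left(-9 + \frac{1}{2} \left(-17\right) - 246\right)}{85} - 20568 = 16 \cdot \frac{1}{85} \left(-9 - \frac{17}{2} - 246\right) - 20568 = 16 \cdot \frac{1}{85} \left(- \frac{527}{2}\right) - 20568 = - \frac{248}{5} - 20568 = - \frac{103088}{5}$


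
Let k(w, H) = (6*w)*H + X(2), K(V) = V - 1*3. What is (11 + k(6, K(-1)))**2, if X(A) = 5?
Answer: 16384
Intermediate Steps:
K(V) = -3 + V (K(V) = V - 3 = -3 + V)
k(w, H) = 5 + 6*H*w (k(w, H) = (6*w)*H + 5 = 6*H*w + 5 = 5 + 6*H*w)
(11 + k(6, K(-1)))**2 = (11 + (5 + 6*(-3 - 1)*6))**2 = (11 + (5 + 6*(-4)*6))**2 = (11 + (5 - 144))**2 = (11 - 139)**2 = (-128)**2 = 16384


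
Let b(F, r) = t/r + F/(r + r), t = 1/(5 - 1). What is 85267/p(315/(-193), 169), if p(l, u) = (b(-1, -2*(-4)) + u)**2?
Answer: 87313408/29235649 ≈ 2.9865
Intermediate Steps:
t = 1/4 ≈ 0.25000
b(F, r) = 1/(4*r) + F/(2*r) (b(F, r) = 1/(4*r) + F/(r + r) = 1/(4*r) + F/((2*r)) = 1/(4*r) + F*(1/(2*r)) = 1/(4*r) + F/(2*r))
p(l, u) = (-1/32 + u)**2 (p(l, u) = ((1 + 2*(-1))/(4*((-2*(-4)))) + u)**2 = ((1/4)*(1 - 2)/8 + u)**2 = ((1/4)*(1/8)*(-1) + u)**2 = (-1/32 + u)**2)
85267/p(315/(-193), 169) = 85267/(((-1 + 32*169)**2/1024)) = 85267/(((-1 + 5408)**2/1024)) = 85267/(((1/1024)*5407**2)) = 85267/(((1/1024)*29235649)) = 85267/(29235649/1024) = 85267*(1024/29235649) = 87313408/29235649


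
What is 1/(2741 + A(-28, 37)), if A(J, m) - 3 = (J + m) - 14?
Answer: 1/2739 ≈ 0.00036510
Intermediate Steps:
A(J, m) = -11 + J + m (A(J, m) = 3 + ((J + m) - 14) = 3 + (-14 + J + m) = -11 + J + m)
1/(2741 + A(-28, 37)) = 1/(2741 + (-11 - 28 + 37)) = 1/(2741 - 2) = 1/2739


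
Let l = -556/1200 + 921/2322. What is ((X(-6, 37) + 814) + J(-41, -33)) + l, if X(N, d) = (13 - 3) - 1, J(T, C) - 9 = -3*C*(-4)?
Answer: 16870619/38700 ≈ 435.93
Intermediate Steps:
J(T, C) = 9 + 12*C (J(T, C) = 9 - 3*C*(-4) = 9 + 12*C)
X(N, d) = 9 (X(N, d) = 10 - 1 = 9)
l = -2581/38700 (l = -556*1/1200 + 921*(1/2322) = -139/300 + 307/774 = -2581/38700 ≈ -0.066692)
((X(-6, 37) + 814) + J(-41, -33)) + l = ((9 + 814) + (9 + 12*(-33))) - 2581/38700 = (823 + (9 - 396)) - 2581/38700 = (823 - 387) - 2581/38700 = 436 - 2581/38700 = 16870619/38700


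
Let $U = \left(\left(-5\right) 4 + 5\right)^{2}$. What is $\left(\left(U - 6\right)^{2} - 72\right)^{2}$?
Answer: $2293356321$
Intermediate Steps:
$U = 225$ ($U = \left(-20 + 5\right)^{2} = \left(-15\right)^{2} = 225$)
$\left(\left(U - 6\right)^{2} - 72\right)^{2} = \left(\left(225 - 6\right)^{2} - 72\right)^{2} = \left(219^{2} - 72\right)^{2} = \left(47961 - 72\right)^{2} = 47889^{2} = 2293356321$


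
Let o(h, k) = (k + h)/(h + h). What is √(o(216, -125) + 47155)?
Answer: √61113153/36 ≈ 217.15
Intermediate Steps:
o(h, k) = (h + k)/(2*h) (o(h, k) = (h + k)/((2*h)) = (h + k)*(1/(2*h)) = (h + k)/(2*h))
√(o(216, -125) + 47155) = √((½)*(216 - 125)/216 + 47155) = √((½)*(1/216)*91 + 47155) = √(91/432 + 47155) = √(20371051/432) = √61113153/36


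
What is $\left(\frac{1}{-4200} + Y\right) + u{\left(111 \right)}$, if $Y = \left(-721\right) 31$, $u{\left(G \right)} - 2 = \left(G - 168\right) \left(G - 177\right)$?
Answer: $- \frac{78065401}{4200} \approx -18587.0$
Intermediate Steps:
$u{\left(G \right)} = 2 + \left(-177 + G\right) \left(-168 + G\right)$ ($u{\left(G \right)} = 2 + \left(G - 168\right) \left(G - 177\right) = 2 + \left(-168 + G\right) \left(-177 + G\right) = 2 + \left(-177 + G\right) \left(-168 + G\right)$)
$Y = -22351$
$\left(\frac{1}{-4200} + Y\right) + u{\left(111 \right)} = \left(\frac{1}{-4200} - 22351\right) + \left(29738 + 111^{2} - 38295\right) = \left(- \frac{1}{4200} - 22351\right) + \left(29738 + 12321 - 38295\right) = - \frac{93874201}{4200} + 3764 = - \frac{78065401}{4200}$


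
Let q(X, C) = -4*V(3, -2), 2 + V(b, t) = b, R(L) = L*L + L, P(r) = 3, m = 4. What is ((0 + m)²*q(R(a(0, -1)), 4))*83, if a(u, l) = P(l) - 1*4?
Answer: -5312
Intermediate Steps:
a(u, l) = -1 (a(u, l) = 3 - 1*4 = 3 - 4 = -1)
R(L) = L + L² (R(L) = L² + L = L + L²)
V(b, t) = -2 + b
q(X, C) = -4 (q(X, C) = -4*(-2 + 3) = -4*1 = -4)
((0 + m)²*q(R(a(0, -1)), 4))*83 = ((0 + 4)²*(-4))*83 = (4²*(-4))*83 = (16*(-4))*83 = -64*83 = -5312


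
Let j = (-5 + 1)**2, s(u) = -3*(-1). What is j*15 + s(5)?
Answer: 243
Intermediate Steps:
s(u) = 3
j = 16 (j = (-4)**2 = 16)
j*15 + s(5) = 16*15 + 3 = 240 + 3 = 243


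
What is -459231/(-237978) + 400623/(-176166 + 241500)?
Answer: 3481746068/431890407 ≈ 8.0616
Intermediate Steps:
-459231/(-237978) + 400623/(-176166 + 241500) = -459231*(-1/237978) + 400623/65334 = 153077/79326 + 400623*(1/65334) = 153077/79326 + 133541/21778 = 3481746068/431890407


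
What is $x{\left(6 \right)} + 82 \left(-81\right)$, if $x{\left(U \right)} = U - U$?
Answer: $-6642$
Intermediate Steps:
$x{\left(U \right)} = 0$
$x{\left(6 \right)} + 82 \left(-81\right) = 0 + 82 \left(-81\right) = 0 - 6642 = -6642$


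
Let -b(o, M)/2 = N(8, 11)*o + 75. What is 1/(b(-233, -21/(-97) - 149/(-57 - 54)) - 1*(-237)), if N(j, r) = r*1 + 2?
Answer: 1/6145 ≈ 0.00016273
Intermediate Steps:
N(j, r) = 2 + r (N(j, r) = r + 2 = 2 + r)
b(o, M) = -150 - 26*o (b(o, M) = -2*((2 + 11)*o + 75) = -2*(13*o + 75) = -2*(75 + 13*o) = -150 - 26*o)
1/(b(-233, -21/(-97) - 149/(-57 - 54)) - 1*(-237)) = 1/((-150 - 26*(-233)) - 1*(-237)) = 1/((-150 + 6058) + 237) = 1/(5908 + 237) = 1/6145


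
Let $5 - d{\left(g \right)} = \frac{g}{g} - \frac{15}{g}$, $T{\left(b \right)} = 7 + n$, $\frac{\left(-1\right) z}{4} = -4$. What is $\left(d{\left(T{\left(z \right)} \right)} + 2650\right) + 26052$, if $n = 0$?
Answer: $\frac{200957}{7} \approx 28708.0$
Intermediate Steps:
$z = 16$ ($z = \left(-4\right) \left(-4\right) = 16$)
$T{\left(b \right)} = 7$ ($T{\left(b \right)} = 7 + 0 = 7$)
$d{\left(g \right)} = 4 + \frac{15}{g}$ ($d{\left(g \right)} = 5 - \left(\frac{g}{g} - \frac{15}{g}\right) = 5 - \left(1 - \frac{15}{g}\right) = 4 + \frac{15}{g}$)
$\left(d{\left(T{\left(z \right)} \right)} + 2650\right) + 26052 = \left(\left(4 + \frac{15}{7}\right) + 2650\right) + 26052 = \left(\frac{43}{7} + 2650\right) + 26052 = \frac{18593}{7} + 26052 = \frac{200957}{7}$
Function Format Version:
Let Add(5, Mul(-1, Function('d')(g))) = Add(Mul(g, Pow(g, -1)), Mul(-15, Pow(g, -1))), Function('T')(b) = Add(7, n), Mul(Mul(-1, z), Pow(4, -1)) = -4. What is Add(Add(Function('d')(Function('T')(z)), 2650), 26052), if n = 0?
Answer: Rational(200957, 7) ≈ 28708.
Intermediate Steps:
z = 16 (z = Mul(-4, -4) = 16)
Function('T')(b) = 7 (Function('T')(b) = Add(7, 0) = 7)
Function('d')(g) = Add(4, Mul(15, Pow(g, -1))) (Function('d')(g) = Add(5, Mul(-1, Add(Mul(g, Pow(g, -1)), Mul(-15, Pow(g, -1))))) = Add(5, Mul(-1, Add(1, Mul(-15, Pow(g, -1))))) = Add(5, Add(-1, Mul(15, Pow(g, -1)))) = Add(4, Mul(15, Pow(g, -1))))
Add(Add(Function('d')(Function('T')(z)), 2650), 26052) = Add(Add(Add(4, Mul(15, Pow(7, -1))), 2650), 26052) = Add(Add(Add(4, Mul(15, Rational(1, 7))), 2650), 26052) = Add(Add(Add(4, Rational(15, 7)), 2650), 26052) = Add(Add(Rational(43, 7), 2650), 26052) = Add(Rational(18593, 7), 26052) = Rational(200957, 7)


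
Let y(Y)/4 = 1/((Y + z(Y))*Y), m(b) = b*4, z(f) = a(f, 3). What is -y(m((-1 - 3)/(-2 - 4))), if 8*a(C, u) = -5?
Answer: -36/49 ≈ -0.73469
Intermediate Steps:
a(C, u) = -5/8 (a(C, u) = (⅛)*(-5) = -5/8)
z(f) = -5/8
m(b) = 4*b
y(Y) = 4/(Y*(-5/8 + Y)) (y(Y) = 4*(1/((Y - 5/8)*Y)) = 4*(1/((-5/8 + Y)*Y)) = 4*(1/(Y*(-5/8 + Y))) = 4/(Y*(-5/8 + Y)))
-y(m((-1 - 3)/(-2 - 4))) = -32/((4*((-1 - 3)/(-2 - 4)))*(-5 + 8*(4*((-1 - 3)/(-2 - 4))))) = -32/((4*(-4/(-6)))*(-5 + 8*(4*(-4/(-6))))) = -32/((4*(-4*(-⅙)))*(-5 + 8*(4*(-4*(-⅙))))) = -32/((4*(⅔))*(-5 + 8*(4*(⅔)))) = -32/(8/3*(-5 + 8*(8/3))) = -32*3/(8*(-5 + 64/3)) = -32*3/(8*49/3) = -32*3*3/(8*49) = -1*36/49 = -36/49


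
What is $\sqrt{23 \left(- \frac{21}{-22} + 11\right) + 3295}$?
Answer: $\frac{\sqrt{1727858}}{22} \approx 59.749$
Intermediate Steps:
$\sqrt{23 \left(- \frac{21}{-22} + 11\right) + 3295} = \sqrt{23 \left(\left(-21\right) \left(- \frac{1}{22}\right) + 11\right) + 3295} = \sqrt{23 \left(\frac{21}{22} + 11\right) + 3295} = \sqrt{23 \cdot \frac{263}{22} + 3295} = \sqrt{\frac{6049}{22} + 3295} = \sqrt{\frac{78539}{22}} = \frac{\sqrt{1727858}}{22}$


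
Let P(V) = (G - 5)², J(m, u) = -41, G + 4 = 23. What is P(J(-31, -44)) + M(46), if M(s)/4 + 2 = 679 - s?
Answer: 2720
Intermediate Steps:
G = 19 (G = -4 + 23 = 19)
M(s) = 2708 - 4*s (M(s) = -8 + 4*(679 - s) = -8 + (2716 - 4*s) = 2708 - 4*s)
P(V) = 196 (P(V) = (19 - 5)² = 14² = 196)
P(J(-31, -44)) + M(46) = 196 + (2708 - 4*46) = 196 + (2708 - 184) = 196 + 2524 = 2720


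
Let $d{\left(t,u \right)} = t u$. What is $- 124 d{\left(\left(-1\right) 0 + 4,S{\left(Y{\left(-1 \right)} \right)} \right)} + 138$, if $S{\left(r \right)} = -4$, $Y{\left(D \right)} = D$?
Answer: $2122$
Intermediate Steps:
$- 124 d{\left(\left(-1\right) 0 + 4,S{\left(Y{\left(-1 \right)} \right)} \right)} + 138 = - 124 \left(\left(-1\right) 0 + 4\right) \left(-4\right) + 138 = - 124 \left(0 + 4\right) \left(-4\right) + 138 = - 124 \cdot 4 \left(-4\right) + 138 = \left(-124\right) \left(-16\right) + 138 = 1984 + 138 = 2122$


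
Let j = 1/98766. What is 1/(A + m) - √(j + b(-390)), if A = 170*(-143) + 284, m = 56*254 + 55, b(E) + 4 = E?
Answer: -1/9747 - I*√427040074122/32922 ≈ -0.0001026 - 19.849*I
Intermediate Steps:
b(E) = -4 + E
j = 1/98766 ≈ 1.0125e-5
m = 14279 (m = 14224 + 55 = 14279)
A = -24026 (A = -24310 + 284 = -24026)
1/(A + m) - √(j + b(-390)) = 1/(-24026 + 14279) - √(1/98766 + (-4 - 390)) = 1/(-9747) - √(1/98766 - 394) = -1/9747 - √(-38913803/98766) = -1/9747 - I*√427040074122/32922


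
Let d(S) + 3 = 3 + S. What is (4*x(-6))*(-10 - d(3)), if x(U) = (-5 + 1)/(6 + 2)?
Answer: 26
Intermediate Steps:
d(S) = S (d(S) = -3 + (3 + S) = S)
x(U) = -1/2 (x(U) = -4/8 = -4*1/8 = -1/2)
(4*x(-6))*(-10 - d(3)) = (4*(-1/2))*(-10 - 1*3) = -2*(-10 - 3) = -2*(-13) = 26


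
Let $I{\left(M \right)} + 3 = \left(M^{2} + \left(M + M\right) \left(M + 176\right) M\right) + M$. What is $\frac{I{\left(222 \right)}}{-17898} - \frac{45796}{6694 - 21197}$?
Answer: $- \frac{189617301131}{86524898} \approx -2191.5$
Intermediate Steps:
$I{\left(M \right)} = -3 + M + M^{2} + 2 M^{2} \left(176 + M\right)$ ($I{\left(M \right)} = -3 + \left(\left(M^{2} + \left(M + M\right) \left(M + 176\right) M\right) + M\right) = -3 + \left(\left(M^{2} + 2 M \left(176 + M\right) M\right) + M\right) = -3 + \left(\left(M^{2} + 2 M^{2} \left(176 + M\right)\right) + M\right) = -3 + \left(M + M^{2} + 2 M^{2} \left(176 + M\right)\right) = -3 + M + M^{2} + 2 M^{2} \left(176 + M\right)$)
$\frac{I{\left(222 \right)}}{-17898} - \frac{45796}{6694 - 21197} = \frac{-3 + 222 + 2 \cdot 222^{3} + 353 \cdot 222^{2}}{-17898} - \frac{45796}{6694 - 21197} = \left(-3 + 222 + 2 \cdot 10941048 + 353 \cdot 49284\right) \left(- \frac{1}{17898}\right) - \frac{45796}{6694 - 21197} = \left(-3 + 222 + 21882096 + 17397252\right) \left(- \frac{1}{17898}\right) - \frac{45796}{-14503} = 39279567 \left(- \frac{1}{17898}\right) - - \frac{45796}{14503} = - \frac{13093189}{5966} + \frac{45796}{14503} = - \frac{189617301131}{86524898}$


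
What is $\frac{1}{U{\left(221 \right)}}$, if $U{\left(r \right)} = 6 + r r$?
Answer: $\frac{1}{48847} \approx 2.0472 \cdot 10^{-5}$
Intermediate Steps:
$U{\left(r \right)} = 6 + r^{2}$
$\frac{1}{U{\left(221 \right)}} = \frac{1}{6 + 221^{2}} = \frac{1}{6 + 48841} = \frac{1}{48847}$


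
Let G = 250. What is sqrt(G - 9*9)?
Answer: 13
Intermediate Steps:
sqrt(G - 9*9) = sqrt(250 - 9*9) = sqrt(250 - 81) = sqrt(169) = 13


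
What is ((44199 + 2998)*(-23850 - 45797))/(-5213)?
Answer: 3287129459/5213 ≈ 6.3056e+5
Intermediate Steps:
((44199 + 2998)*(-23850 - 45797))/(-5213) = (47197*(-69647))*(-1/5213) = -3287129459*(-1/5213) = 3287129459/5213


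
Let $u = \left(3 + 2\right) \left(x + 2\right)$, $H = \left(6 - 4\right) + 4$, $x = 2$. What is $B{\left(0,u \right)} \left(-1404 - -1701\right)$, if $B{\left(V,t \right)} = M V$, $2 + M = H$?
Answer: $0$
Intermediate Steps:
$H = 6$ ($H = 2 + 4 = 6$)
$u = 20$ ($u = \left(3 + 2\right) \left(2 + 2\right) = 5 \cdot 4 = 20$)
$M = 4$ ($M = -2 + 6 = 4$)
$B{\left(V,t \right)} = 4 V$
$B{\left(0,u \right)} \left(-1404 - -1701\right) = 4 \cdot 0 \left(-1404 - -1701\right) = 0 \left(-1404 + 1701\right) = 0 \cdot 297 = 0$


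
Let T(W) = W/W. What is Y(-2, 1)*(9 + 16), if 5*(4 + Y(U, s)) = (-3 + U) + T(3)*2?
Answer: -115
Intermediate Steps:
T(W) = 1
Y(U, s) = -21/5 + U/5 (Y(U, s) = -4 + ((-3 + U) + 1*2)/5 = -4 + ((-3 + U) + 2)/5 = -4 + (-1 + U)/5 = -4 + (-1/5 + U/5) = -21/5 + U/5)
Y(-2, 1)*(9 + 16) = (-21/5 + (1/5)*(-2))*(9 + 16) = (-21/5 - 2/5)*25 = -23/5*25 = -115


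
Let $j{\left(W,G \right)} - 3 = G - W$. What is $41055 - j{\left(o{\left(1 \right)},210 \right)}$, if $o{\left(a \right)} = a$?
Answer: $40843$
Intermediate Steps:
$j{\left(W,G \right)} = 3 + G - W$ ($j{\left(W,G \right)} = 3 + \left(G - W\right) = 3 + G - W$)
$41055 - j{\left(o{\left(1 \right)},210 \right)} = 41055 - \left(3 + 210 - 1\right) = 41055 - 212 = 40843$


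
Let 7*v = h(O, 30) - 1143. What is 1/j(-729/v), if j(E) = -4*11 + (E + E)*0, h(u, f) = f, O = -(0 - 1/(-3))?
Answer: -1/44 ≈ -0.022727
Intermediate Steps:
O = -⅓ (O = -(0 - 1*(-⅓)) = -(0 + ⅓) = -1*⅓ = -⅓ ≈ -0.33333)
v = -159 (v = (30 - 1143)/7 = (⅐)*(-1113) = -159)
j(E) = -44 (j(E) = -44 + (2*E)*0 = -44 + 0 = -44)
1/j(-729/v) = 1/(-44) = -1/44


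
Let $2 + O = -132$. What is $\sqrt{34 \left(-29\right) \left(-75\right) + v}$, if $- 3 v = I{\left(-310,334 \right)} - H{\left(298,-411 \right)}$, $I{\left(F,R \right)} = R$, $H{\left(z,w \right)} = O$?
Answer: $7 \sqrt{1506} \approx 271.65$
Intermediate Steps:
$O = -134$ ($O = -2 - 132 = -134$)
$H{\left(z,w \right)} = -134$
$v = -156$ ($v = - \frac{334 - -134}{3} = - \frac{334 + 134}{3} = \left(- \frac{1}{3}\right) 468 = -156$)
$\sqrt{34 \left(-29\right) \left(-75\right) + v} = \sqrt{34 \left(-29\right) \left(-75\right) - 156} = \sqrt{\left(-986\right) \left(-75\right) - 156} = \sqrt{73950 - 156} = \sqrt{73794} = 7 \sqrt{1506}$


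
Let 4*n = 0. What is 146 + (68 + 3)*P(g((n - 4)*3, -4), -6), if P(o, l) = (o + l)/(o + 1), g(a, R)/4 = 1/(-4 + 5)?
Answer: 588/5 ≈ 117.60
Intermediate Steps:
n = 0 (n = (¼)*0 = 0)
g(a, R) = 4 (g(a, R) = 4/(-4 + 5) = 4/1 = 4*1 = 4)
P(o, l) = (l + o)/(1 + o)
146 + (68 + 3)*P(g((n - 4)*3, -4), -6) = 146 + (68 + 3)*((-6 + 4)/(1 + 4)) = 146 + 71*(-2/5) = 146 + 71*((⅕)*(-2)) = 146 + 71*(-⅖) = 146 - 142/5 = 588/5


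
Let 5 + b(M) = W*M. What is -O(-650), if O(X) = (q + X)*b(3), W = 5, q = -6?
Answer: 6560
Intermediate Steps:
b(M) = -5 + 5*M
O(X) = -60 + 10*X (O(X) = (-6 + X)*(-5 + 5*3) = (-6 + X)*(-5 + 15) = (-6 + X)*10 = -60 + 10*X)
-O(-650) = -(-60 + 10*(-650)) = -(-60 - 6500) = -1*(-6560) = 6560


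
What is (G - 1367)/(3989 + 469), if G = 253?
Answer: -557/2229 ≈ -0.24989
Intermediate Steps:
(G - 1367)/(3989 + 469) = (253 - 1367)/(3989 + 469) = -1114/4458 = -1114*1/4458 = -557/2229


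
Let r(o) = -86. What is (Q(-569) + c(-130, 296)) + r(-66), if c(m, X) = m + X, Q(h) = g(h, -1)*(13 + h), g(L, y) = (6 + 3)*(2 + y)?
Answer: -4924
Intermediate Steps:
g(L, y) = 18 + 9*y (g(L, y) = 9*(2 + y) = 18 + 9*y)
Q(h) = 117 + 9*h (Q(h) = (18 + 9*(-1))*(13 + h) = (18 - 9)*(13 + h) = 9*(13 + h) = 117 + 9*h)
c(m, X) = X + m
(Q(-569) + c(-130, 296)) + r(-66) = ((117 + 9*(-569)) + (296 - 130)) - 86 = ((117 - 5121) + 166) - 86 = (-5004 + 166) - 86 = -4838 - 86 = -4924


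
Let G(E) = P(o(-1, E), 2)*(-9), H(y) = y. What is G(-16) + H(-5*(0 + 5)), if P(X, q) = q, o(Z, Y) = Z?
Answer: -43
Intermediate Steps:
G(E) = -18 (G(E) = 2*(-9) = -18)
G(-16) + H(-5*(0 + 5)) = -18 - 5*(0 + 5) = -18 - 5*5 = -18 - 25 = -43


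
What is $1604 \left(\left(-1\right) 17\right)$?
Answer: $-27268$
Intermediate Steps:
$1604 \left(\left(-1\right) 17\right) = 1604 \left(-17\right) = -27268$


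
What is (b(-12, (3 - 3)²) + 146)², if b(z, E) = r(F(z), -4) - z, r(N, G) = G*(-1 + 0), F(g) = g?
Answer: 26244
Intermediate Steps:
r(N, G) = -G (r(N, G) = G*(-1) = -G)
b(z, E) = 4 - z (b(z, E) = -1*(-4) - z = 4 - z)
(b(-12, (3 - 3)²) + 146)² = ((4 - 1*(-12)) + 146)² = ((4 + 12) + 146)² = (16 + 146)² = 162² = 26244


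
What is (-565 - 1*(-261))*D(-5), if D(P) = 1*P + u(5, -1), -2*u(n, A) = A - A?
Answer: 1520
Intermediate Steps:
u(n, A) = 0 (u(n, A) = -(A - A)/2 = -1/2*0 = 0)
D(P) = P (D(P) = 1*P + 0 = P + 0 = P)
(-565 - 1*(-261))*D(-5) = (-565 - 1*(-261))*(-5) = (-565 + 261)*(-5) = -304*(-5) = 1520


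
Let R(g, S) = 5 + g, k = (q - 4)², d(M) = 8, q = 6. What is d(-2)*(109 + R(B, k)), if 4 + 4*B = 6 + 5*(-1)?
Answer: 906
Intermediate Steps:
B = -¾ (B = -1 + (6 + 5*(-1))/4 = -1 + (6 - 5)/4 = -1 + (¼)*1 = -1 + ¼ = -¾ ≈ -0.75000)
k = 4 (k = (6 - 4)² = 2² = 4)
d(-2)*(109 + R(B, k)) = 8*(109 + (5 - ¾)) = 8*(109 + 17/4) = 8*(453/4) = 906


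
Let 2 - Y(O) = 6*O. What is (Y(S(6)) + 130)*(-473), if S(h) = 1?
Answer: -59598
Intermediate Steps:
Y(O) = 2 - 6*O
(Y(S(6)) + 130)*(-473) = ((2 - 6*1) + 130)*(-473) = ((2 - 6) + 130)*(-473) = (-4 + 130)*(-473) = 126*(-473) = -59598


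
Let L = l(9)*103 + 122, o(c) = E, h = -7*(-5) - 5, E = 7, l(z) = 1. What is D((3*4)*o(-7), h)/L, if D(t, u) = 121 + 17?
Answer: 46/75 ≈ 0.61333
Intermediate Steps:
h = 30 (h = 35 - 5 = 30)
o(c) = 7
D(t, u) = 138
L = 225 (L = 1*103 + 122 = 103 + 122 = 225)
D((3*4)*o(-7), h)/L = 138/225 = 138*(1/225) = 46/75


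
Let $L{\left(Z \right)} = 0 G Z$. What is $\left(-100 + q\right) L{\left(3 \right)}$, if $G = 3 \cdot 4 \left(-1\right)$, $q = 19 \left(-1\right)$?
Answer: $0$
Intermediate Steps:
$q = -19$
$G = -12$ ($G = 12 \left(-1\right) = -12$)
$L{\left(Z \right)} = 0$ ($L{\left(Z \right)} = 0 \left(-12\right) Z = 0 Z = 0$)
$\left(-100 + q\right) L{\left(3 \right)} = \left(-100 - 19\right) 0 = \left(-119\right) 0 = 0$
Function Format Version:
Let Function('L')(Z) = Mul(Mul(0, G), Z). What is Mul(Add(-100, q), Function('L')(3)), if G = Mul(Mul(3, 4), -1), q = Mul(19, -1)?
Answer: 0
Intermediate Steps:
q = -19
G = -12 (G = Mul(12, -1) = -12)
Function('L')(Z) = 0 (Function('L')(Z) = Mul(Mul(0, -12), Z) = Mul(0, Z) = 0)
Mul(Add(-100, q), Function('L')(3)) = Mul(Add(-100, -19), 0) = Mul(-119, 0) = 0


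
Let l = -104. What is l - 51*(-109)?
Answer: 5455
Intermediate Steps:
l - 51*(-109) = -104 - 51*(-109) = -104 + 5559 = 5455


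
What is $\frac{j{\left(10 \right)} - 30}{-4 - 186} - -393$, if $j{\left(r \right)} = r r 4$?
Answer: $\frac{7430}{19} \approx 391.05$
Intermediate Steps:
$j{\left(r \right)} = 4 r^{2}$ ($j{\left(r \right)} = r^{2} \cdot 4 = 4 r^{2}$)
$\frac{j{\left(10 \right)} - 30}{-4 - 186} - -393 = \frac{4 \cdot 10^{2} - 30}{-4 - 186} - -393 = \frac{4 \cdot 100 - 30}{-190} + 393 = \left(400 - 30\right) \left(- \frac{1}{190}\right) + 393 = 370 \left(- \frac{1}{190}\right) + 393 = - \frac{37}{19} + 393 = \frac{7430}{19}$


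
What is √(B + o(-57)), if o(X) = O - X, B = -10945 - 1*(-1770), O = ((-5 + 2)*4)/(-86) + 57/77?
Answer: I*√99948445135/3311 ≈ 95.484*I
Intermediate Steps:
O = 2913/3311 (O = -3*4*(-1/86) + 57*(1/77) = -12*(-1/86) + 57/77 = 6/43 + 57/77 = 2913/3311 ≈ 0.87980)
B = -9175 (B = -10945 + 1770 = -9175)
o(X) = 2913/3311 - X
√(B + o(-57)) = √(-9175 + (2913/3311 - 1*(-57))) = √(-9175 + (2913/3311 + 57)) = √(-9175 + 191640/3311) = √(-30186785/3311) = I*√99948445135/3311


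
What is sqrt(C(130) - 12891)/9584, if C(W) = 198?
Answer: I*sqrt(12693)/9584 ≈ 0.011755*I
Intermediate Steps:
sqrt(C(130) - 12891)/9584 = sqrt(198 - 12891)/9584 = sqrt(-12693)*(1/9584) = (I*sqrt(12693))*(1/9584) = I*sqrt(12693)/9584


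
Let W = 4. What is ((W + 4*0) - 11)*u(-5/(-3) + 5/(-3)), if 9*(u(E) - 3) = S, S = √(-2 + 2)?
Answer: -21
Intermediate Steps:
S = 0 (S = √0 = 0)
u(E) = 3 (u(E) = 3 + (⅑)*0 = 3 + 0 = 3)
((W + 4*0) - 11)*u(-5/(-3) + 5/(-3)) = ((4 + 4*0) - 11)*3 = ((4 + 0) - 11)*3 = (4 - 11)*3 = -7*3 = -21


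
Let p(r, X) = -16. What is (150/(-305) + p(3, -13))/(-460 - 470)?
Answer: 503/28365 ≈ 0.017733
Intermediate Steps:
(150/(-305) + p(3, -13))/(-460 - 470) = (150/(-305) - 16)/(-460 - 470) = (150*(-1/305) - 16)/(-930) = (-30/61 - 16)*(-1/930) = -1006/61*(-1/930) = 503/28365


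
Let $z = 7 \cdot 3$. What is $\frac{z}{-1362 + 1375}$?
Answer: $\frac{21}{13} \approx 1.6154$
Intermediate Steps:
$z = 21$
$\frac{z}{-1362 + 1375} = \frac{1}{-1362 + 1375} \cdot 21 = \frac{1}{13} \cdot 21 = \frac{21}{13}$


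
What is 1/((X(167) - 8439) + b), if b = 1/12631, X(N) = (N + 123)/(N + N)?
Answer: -2109377/17799200841 ≈ -0.00011851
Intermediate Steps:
X(N) = (123 + N)/(2*N) (X(N) = (123 + N)/((2*N)) = (123 + N)*(1/(2*N)) = (123 + N)/(2*N))
b = 1/12631 ≈ 7.9170e-5
1/((X(167) - 8439) + b) = 1/(((½)*(123 + 167)/167 - 8439) + 1/12631) = 1/(((½)*(1/167)*290 - 8439) + 1/12631) = 1/((145/167 - 8439) + 1/12631) = 1/(-1409168/167 + 1/12631) = 1/(-17799200841/2109377) = -2109377/17799200841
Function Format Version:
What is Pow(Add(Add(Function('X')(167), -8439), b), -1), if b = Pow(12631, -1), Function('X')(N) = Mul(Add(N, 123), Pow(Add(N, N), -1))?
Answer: Rational(-2109377, 17799200841) ≈ -0.00011851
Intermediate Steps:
Function('X')(N) = Mul(Rational(1, 2), Pow(N, -1), Add(123, N)) (Function('X')(N) = Mul(Add(123, N), Pow(Mul(2, N), -1)) = Mul(Add(123, N), Mul(Rational(1, 2), Pow(N, -1))) = Mul(Rational(1, 2), Pow(N, -1), Add(123, N)))
b = Rational(1, 12631) ≈ 7.9170e-5
Pow(Add(Add(Function('X')(167), -8439), b), -1) = Pow(Add(Add(Mul(Rational(1, 2), Pow(167, -1), Add(123, 167)), -8439), Rational(1, 12631)), -1) = Pow(Add(Add(Mul(Rational(1, 2), Rational(1, 167), 290), -8439), Rational(1, 12631)), -1) = Pow(Add(Add(Rational(145, 167), -8439), Rational(1, 12631)), -1) = Pow(Add(Rational(-1409168, 167), Rational(1, 12631)), -1) = Pow(Rational(-17799200841, 2109377), -1) = Rational(-2109377, 17799200841)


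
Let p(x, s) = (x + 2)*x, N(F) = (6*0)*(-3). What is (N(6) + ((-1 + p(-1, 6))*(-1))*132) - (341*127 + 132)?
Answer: -43175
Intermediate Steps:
N(F) = 0 (N(F) = 0*(-3) = 0)
p(x, s) = x*(2 + x) (p(x, s) = (2 + x)*x = x*(2 + x))
(N(6) + ((-1 + p(-1, 6))*(-1))*132) - (341*127 + 132) = (0 + ((-1 - (2 - 1))*(-1))*132) - (341*127 + 132) = (0 + ((-1 - 1*1)*(-1))*132) - (43307 + 132) = (0 + ((-1 - 1)*(-1))*132) - 1*43439 = (0 - 2*(-1)*132) - 43439 = (0 + 2*132) - 43439 = (0 + 264) - 43439 = 264 - 43439 = -43175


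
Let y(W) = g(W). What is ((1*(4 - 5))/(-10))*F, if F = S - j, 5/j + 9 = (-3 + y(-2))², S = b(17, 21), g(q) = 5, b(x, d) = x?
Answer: 9/5 ≈ 1.8000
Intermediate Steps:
y(W) = 5
S = 17
j = -1 (j = 5/(-9 + (-3 + 5)²) = 5/(-9 + 2²) = 5/(-9 + 4) = 5/(-5) = 5*(-⅕) = -1)
F = 18 (F = 17 - 1*(-1) = 17 + 1 = 18)
((1*(4 - 5))/(-10))*F = ((1*(4 - 5))/(-10))*18 = ((1*(-1))*(-⅒))*18 = -1*(-⅒)*18 = (⅒)*18 = 9/5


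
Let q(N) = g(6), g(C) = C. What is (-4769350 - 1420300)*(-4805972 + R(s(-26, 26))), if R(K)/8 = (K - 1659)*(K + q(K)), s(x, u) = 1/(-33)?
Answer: 32928853548415400/1089 ≈ 3.0238e+13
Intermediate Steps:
q(N) = 6
s(x, u) = -1/33
R(K) = 8*(-1659 + K)*(6 + K) (R(K) = 8*((K - 1659)*(K + 6)) = 8*((-1659 + K)*(6 + K)) = 8*(-1659 + K)*(6 + K))
(-4769350 - 1420300)*(-4805972 + R(s(-26, 26))) = (-4769350 - 1420300)*(-4805972 + (-79632 - 13224*(-1/33) + 8*(-1/33)**2)) = -6189650*(-4805972 + (-79632 + 4408/11 + 8*(1/1089))) = -6189650*(-4805972 + (-79632 + 4408/11 + 8/1089)) = -6189650*(-4805972 - 86282848/1089) = -6189650*(-5319986356/1089) = 32928853548415400/1089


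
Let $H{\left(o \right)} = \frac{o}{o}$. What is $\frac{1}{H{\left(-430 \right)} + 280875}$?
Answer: $\frac{1}{280876} \approx 3.5603 \cdot 10^{-6}$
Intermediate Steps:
$H{\left(o \right)} = 1$
$\frac{1}{H{\left(-430 \right)} + 280875} = \frac{1}{1 + 280875} = \frac{1}{280876}$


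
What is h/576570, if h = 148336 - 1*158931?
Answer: -2119/115314 ≈ -0.018376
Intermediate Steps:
h = -10595 (h = 148336 - 158931 = -10595)
h/576570 = -10595/576570 = -10595*1/576570 = -2119/115314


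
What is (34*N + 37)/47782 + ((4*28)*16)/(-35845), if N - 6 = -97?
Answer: -195203509/1712745790 ≈ -0.11397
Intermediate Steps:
N = -91 (N = 6 - 97 = -91)
(34*N + 37)/47782 + ((4*28)*16)/(-35845) = (34*(-91) + 37)/47782 + ((4*28)*16)/(-35845) = (-3094 + 37)*(1/47782) + (112*16)*(-1/35845) = -3057*1/47782 + 1792*(-1/35845) = -3057/47782 - 1792/35845 = -195203509/1712745790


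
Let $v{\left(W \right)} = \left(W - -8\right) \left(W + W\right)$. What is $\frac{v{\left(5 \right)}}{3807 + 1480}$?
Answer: $\frac{130}{5287} \approx 0.024589$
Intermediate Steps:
$v{\left(W \right)} = 2 W \left(8 + W\right)$ ($v{\left(W \right)} = \left(W + 8\right) 2 W = \left(8 + W\right) 2 W = 2 W \left(8 + W\right)$)
$\frac{v{\left(5 \right)}}{3807 + 1480} = \frac{2 \cdot 5 \left(8 + 5\right)}{3807 + 1480} = \frac{2 \cdot 5 \cdot 13}{5287} = 130 \cdot \frac{1}{5287} = \frac{130}{5287}$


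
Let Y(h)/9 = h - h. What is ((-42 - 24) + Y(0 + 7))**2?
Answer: 4356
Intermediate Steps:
Y(h) = 0 (Y(h) = 9*(h - h) = 9*0 = 0)
((-42 - 24) + Y(0 + 7))**2 = ((-42 - 24) + 0)**2 = (-66 + 0)**2 = (-66)**2 = 4356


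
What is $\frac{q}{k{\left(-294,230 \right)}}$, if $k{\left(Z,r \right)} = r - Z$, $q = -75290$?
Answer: $- \frac{37645}{262} \approx -143.68$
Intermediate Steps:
$\frac{q}{k{\left(-294,230 \right)}} = - \frac{75290}{230 - -294} = - \frac{75290}{230 + 294} = - \frac{75290}{524} = \left(-75290\right) \frac{1}{524} = - \frac{37645}{262}$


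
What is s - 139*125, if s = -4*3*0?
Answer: -17375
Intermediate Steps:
s = 0 (s = -12*0 = 0)
s - 139*125 = 0 - 139*125 = 0 - 17375 = -17375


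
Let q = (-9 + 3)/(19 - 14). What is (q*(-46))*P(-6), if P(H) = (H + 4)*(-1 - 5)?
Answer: 3312/5 ≈ 662.40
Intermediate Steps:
q = -6/5 ≈ -1.2000
P(H) = -24 - 6*H (P(H) = (4 + H)*(-6) = -24 - 6*H)
(q*(-46))*P(-6) = (-6/5*(-46))*(-24 - 6*(-6)) = 276*(-24 + 36)/5 = (276/5)*12 = 3312/5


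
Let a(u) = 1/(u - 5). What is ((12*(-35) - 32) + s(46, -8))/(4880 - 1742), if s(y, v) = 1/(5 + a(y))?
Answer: -93071/646428 ≈ -0.14398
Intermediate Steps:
a(u) = 1/(-5 + u)
s(y, v) = 1/(5 + 1/(-5 + y))
((12*(-35) - 32) + s(46, -8))/(4880 - 1742) = ((12*(-35) - 32) + (-5 + 46)/(-24 + 5*46))/(4880 - 1742) = ((-420 - 32) + 41/(-24 + 230))/3138 = (-452 + 41/206)*(1/3138) = -93071/206*1/3138 = -93071/646428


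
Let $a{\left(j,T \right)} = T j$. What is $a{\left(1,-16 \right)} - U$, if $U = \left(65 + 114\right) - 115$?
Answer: $-80$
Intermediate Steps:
$U = 64$ ($U = 179 - 115 = 64$)
$a{\left(1,-16 \right)} - U = \left(-16\right) 1 - 64 = -16 - 64 = -80$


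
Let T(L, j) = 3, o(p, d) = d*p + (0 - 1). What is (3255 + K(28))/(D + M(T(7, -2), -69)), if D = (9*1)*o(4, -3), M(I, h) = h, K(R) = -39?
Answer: -536/31 ≈ -17.290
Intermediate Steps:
o(p, d) = -1 + d*p (o(p, d) = d*p - 1 = -1 + d*p)
D = -117 (D = (9*1)*(-1 - 3*4) = 9*(-1 - 12) = 9*(-13) = -117)
(3255 + K(28))/(D + M(T(7, -2), -69)) = (3255 - 39)/(-117 - 69) = 3216/(-186) = 3216*(-1/186) = -536/31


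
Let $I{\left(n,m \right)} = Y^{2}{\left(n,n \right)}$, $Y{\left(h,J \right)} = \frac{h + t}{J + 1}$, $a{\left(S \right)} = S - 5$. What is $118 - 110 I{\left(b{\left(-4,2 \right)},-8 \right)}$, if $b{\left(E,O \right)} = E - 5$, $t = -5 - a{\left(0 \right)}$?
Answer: $- \frac{679}{32} \approx -21.219$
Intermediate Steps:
$a{\left(S \right)} = -5 + S$
$t = 0$ ($t = -5 - \left(-5 + 0\right) = -5 - -5 = -5 + 5 = 0$)
$b{\left(E,O \right)} = -5 + E$ ($b{\left(E,O \right)} = E - 5 = -5 + E$)
$Y{\left(h,J \right)} = \frac{h}{1 + J}$ ($Y{\left(h,J \right)} = \frac{h + 0}{J + 1} = \frac{h}{1 + J}$)
$I{\left(n,m \right)} = \frac{n^{2}}{\left(1 + n\right)^{2}}$ ($I{\left(n,m \right)} = \left(\frac{n}{1 + n}\right)^{2} = \frac{n^{2}}{\left(1 + n\right)^{2}}$)
$118 - 110 I{\left(b{\left(-4,2 \right)},-8 \right)} = 118 - 110 \frac{\left(-5 - 4\right)^{2}}{\left(1 - 9\right)^{2}} = 118 - 110 \frac{\left(-9\right)^{2}}{\left(1 - 9\right)^{2}} = 118 - 110 \cdot \frac{81}{64} = 118 - 110 \cdot 81 \cdot \frac{1}{64} = 118 - \frac{4455}{32} = - \frac{679}{32}$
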